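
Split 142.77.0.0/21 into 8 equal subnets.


New prefix = 21 + 3 = 24
Each subnet has 256 addresses
  142.77.0.0/24
  142.77.1.0/24
  142.77.2.0/24
  142.77.3.0/24
  142.77.4.0/24
  142.77.5.0/24
  142.77.6.0/24
  142.77.7.0/24
Subnets: 142.77.0.0/24, 142.77.1.0/24, 142.77.2.0/24, 142.77.3.0/24, 142.77.4.0/24, 142.77.5.0/24, 142.77.6.0/24, 142.77.7.0/24


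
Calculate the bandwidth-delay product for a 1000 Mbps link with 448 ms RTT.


BDP = bandwidth * RTT
= 1000 Mbps * 448 ms
= 1000 * 1e6 * 448 / 1000 bits
= 448000000 bits
= 56000000 bytes
= 54687.5 KB
BDP = 448000000 bits (56000000 bytes)


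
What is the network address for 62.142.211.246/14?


IP:   00111110.10001110.11010011.11110110
Mask: 11111111.11111100.00000000.00000000
AND operation:
Net:  00111110.10001100.00000000.00000000
Network: 62.140.0.0/14


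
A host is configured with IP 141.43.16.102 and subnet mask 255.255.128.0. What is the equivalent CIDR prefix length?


Binary: 11111111.11111111.10000000.00000000
Count leading 1s
Prefix: /17


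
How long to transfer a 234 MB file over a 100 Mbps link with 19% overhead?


Effective throughput = 100 * (1 - 19/100) = 81 Mbps
File size in Mb = 234 * 8 = 1872 Mb
Time = 1872 / 81
Time = 23.1111 seconds


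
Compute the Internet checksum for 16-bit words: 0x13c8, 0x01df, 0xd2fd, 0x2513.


Sum all words (with carry folding):
+ 0x13c8 = 0x13c8
+ 0x01df = 0x15a7
+ 0xd2fd = 0xe8a4
+ 0x2513 = 0x0db8
One's complement: ~0x0db8
Checksum = 0xf247


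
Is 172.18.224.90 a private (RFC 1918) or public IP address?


RFC 1918 private ranges:
  10.0.0.0/8 (10.0.0.0 - 10.255.255.255)
  172.16.0.0/12 (172.16.0.0 - 172.31.255.255)
  192.168.0.0/16 (192.168.0.0 - 192.168.255.255)
Private (in 172.16.0.0/12)


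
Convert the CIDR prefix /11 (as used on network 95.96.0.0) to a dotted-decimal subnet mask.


/11 means 11 network bits, 21 host bits
Binary: 11111111111000000000000000000000
Mask: 255.224.0.0


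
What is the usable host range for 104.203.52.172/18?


Network: 104.203.0.0
Broadcast: 104.203.63.255
First usable = network + 1
Last usable = broadcast - 1
Range: 104.203.0.1 to 104.203.63.254


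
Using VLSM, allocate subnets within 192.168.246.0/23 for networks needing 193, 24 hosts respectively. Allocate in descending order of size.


193 hosts -> /24 (254 usable): 192.168.246.0/24
24 hosts -> /27 (30 usable): 192.168.247.0/27
Allocation: 192.168.246.0/24 (193 hosts, 254 usable); 192.168.247.0/27 (24 hosts, 30 usable)


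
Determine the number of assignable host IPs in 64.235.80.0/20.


Host bits = 32 - 20 = 12
Total addresses = 2^12 = 4096
Usable = total - 2 (network and broadcast)
Usable hosts: 4094


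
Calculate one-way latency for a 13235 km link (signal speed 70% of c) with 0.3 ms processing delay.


Speed = 0.7 * 3e5 km/s = 210000 km/s
Propagation delay = 13235 / 210000 = 0.063 s = 63.0238 ms
Processing delay = 0.3 ms
Total one-way latency = 63.3238 ms


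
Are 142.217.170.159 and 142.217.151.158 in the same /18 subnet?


Mask: 255.255.192.0
142.217.170.159 AND mask = 142.217.128.0
142.217.151.158 AND mask = 142.217.128.0
Yes, same subnet (142.217.128.0)


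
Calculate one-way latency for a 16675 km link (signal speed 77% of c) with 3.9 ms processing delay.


Speed = 0.77 * 3e5 km/s = 231000 km/s
Propagation delay = 16675 / 231000 = 0.0722 s = 72.1861 ms
Processing delay = 3.9 ms
Total one-way latency = 76.0861 ms


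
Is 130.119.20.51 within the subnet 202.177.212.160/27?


Subnet network: 202.177.212.160
Test IP AND mask: 130.119.20.32
No, 130.119.20.51 is not in 202.177.212.160/27


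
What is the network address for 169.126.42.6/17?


IP:   10101001.01111110.00101010.00000110
Mask: 11111111.11111111.10000000.00000000
AND operation:
Net:  10101001.01111110.00000000.00000000
Network: 169.126.0.0/17


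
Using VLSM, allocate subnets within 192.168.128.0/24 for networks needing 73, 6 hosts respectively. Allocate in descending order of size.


73 hosts -> /25 (126 usable): 192.168.128.0/25
6 hosts -> /29 (6 usable): 192.168.128.128/29
Allocation: 192.168.128.0/25 (73 hosts, 126 usable); 192.168.128.128/29 (6 hosts, 6 usable)


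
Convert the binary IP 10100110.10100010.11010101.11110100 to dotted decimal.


10100110 = 166
10100010 = 162
11010101 = 213
11110100 = 244
IP: 166.162.213.244


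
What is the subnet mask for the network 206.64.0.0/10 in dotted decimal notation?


/10 means 10 network bits, 22 host bits
Binary: 11111111110000000000000000000000
Mask: 255.192.0.0


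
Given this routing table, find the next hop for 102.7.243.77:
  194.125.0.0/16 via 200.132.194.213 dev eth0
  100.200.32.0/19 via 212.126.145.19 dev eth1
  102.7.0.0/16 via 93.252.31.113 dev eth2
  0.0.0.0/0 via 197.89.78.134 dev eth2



Longest prefix match for 102.7.243.77:
  /16 194.125.0.0: no
  /19 100.200.32.0: no
  /16 102.7.0.0: MATCH
  /0 0.0.0.0: MATCH
Selected: next-hop 93.252.31.113 via eth2 (matched /16)


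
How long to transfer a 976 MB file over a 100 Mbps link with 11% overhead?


Effective throughput = 100 * (1 - 11/100) = 89 Mbps
File size in Mb = 976 * 8 = 7808 Mb
Time = 7808 / 89
Time = 87.7303 seconds


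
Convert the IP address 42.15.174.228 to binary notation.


42 = 00101010
15 = 00001111
174 = 10101110
228 = 11100100
Binary: 00101010.00001111.10101110.11100100


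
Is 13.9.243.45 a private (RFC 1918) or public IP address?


RFC 1918 private ranges:
  10.0.0.0/8 (10.0.0.0 - 10.255.255.255)
  172.16.0.0/12 (172.16.0.0 - 172.31.255.255)
  192.168.0.0/16 (192.168.0.0 - 192.168.255.255)
Public (not in any RFC 1918 range)


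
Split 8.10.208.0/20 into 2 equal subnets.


New prefix = 20 + 1 = 21
Each subnet has 2048 addresses
  8.10.208.0/21
  8.10.216.0/21
Subnets: 8.10.208.0/21, 8.10.216.0/21


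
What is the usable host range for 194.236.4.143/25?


Network: 194.236.4.128
Broadcast: 194.236.4.255
First usable = network + 1
Last usable = broadcast - 1
Range: 194.236.4.129 to 194.236.4.254


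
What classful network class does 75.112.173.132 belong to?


First octet: 75
Binary: 01001011
0xxxxxxx -> Class A (1-126)
Class A, default mask 255.0.0.0 (/8)


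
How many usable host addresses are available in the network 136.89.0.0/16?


Host bits = 32 - 16 = 16
Total addresses = 2^16 = 65536
Usable = total - 2 (network and broadcast)
Usable hosts: 65534


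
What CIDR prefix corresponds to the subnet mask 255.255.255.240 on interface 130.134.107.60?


Binary: 11111111.11111111.11111111.11110000
Count leading 1s
Prefix: /28


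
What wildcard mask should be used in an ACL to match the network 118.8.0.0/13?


Subnet mask: 255.248.0.0
Wildcard = 255.255.255.255 - subnet mask
255 - 255 = 0
255 - 248 = 7
255 - 0 = 255
255 - 0 = 255
Wildcard: 0.7.255.255


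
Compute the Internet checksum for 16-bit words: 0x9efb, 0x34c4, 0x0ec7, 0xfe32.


Sum all words (with carry folding):
+ 0x9efb = 0x9efb
+ 0x34c4 = 0xd3bf
+ 0x0ec7 = 0xe286
+ 0xfe32 = 0xe0b9
One's complement: ~0xe0b9
Checksum = 0x1f46


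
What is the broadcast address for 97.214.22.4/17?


Network: 97.214.0.0/17
Host bits = 15
Set all host bits to 1:
Broadcast: 97.214.127.255


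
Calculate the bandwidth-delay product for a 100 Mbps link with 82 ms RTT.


BDP = bandwidth * RTT
= 100 Mbps * 82 ms
= 100 * 1e6 * 82 / 1000 bits
= 8200000 bits
= 1025000 bytes
= 1000.9766 KB
BDP = 8200000 bits (1025000 bytes)


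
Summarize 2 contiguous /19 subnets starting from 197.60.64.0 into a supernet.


Original prefix: /19
Number of subnets: 2 = 2^1
New prefix = 19 - 1 = 18
Supernet: 197.60.64.0/18


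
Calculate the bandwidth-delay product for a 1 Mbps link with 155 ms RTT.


BDP = bandwidth * RTT
= 1 Mbps * 155 ms
= 1 * 1e6 * 155 / 1000 bits
= 155000 bits
= 19375 bytes
= 18.9209 KB
BDP = 155000 bits (19375 bytes)


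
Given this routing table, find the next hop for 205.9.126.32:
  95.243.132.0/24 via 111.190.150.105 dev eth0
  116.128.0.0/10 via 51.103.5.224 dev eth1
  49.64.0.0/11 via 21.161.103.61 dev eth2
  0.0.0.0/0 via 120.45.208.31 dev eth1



Longest prefix match for 205.9.126.32:
  /24 95.243.132.0: no
  /10 116.128.0.0: no
  /11 49.64.0.0: no
  /0 0.0.0.0: MATCH
Selected: next-hop 120.45.208.31 via eth1 (matched /0)


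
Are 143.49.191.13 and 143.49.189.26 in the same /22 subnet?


Mask: 255.255.252.0
143.49.191.13 AND mask = 143.49.188.0
143.49.189.26 AND mask = 143.49.188.0
Yes, same subnet (143.49.188.0)


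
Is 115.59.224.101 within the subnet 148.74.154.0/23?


Subnet network: 148.74.154.0
Test IP AND mask: 115.59.224.0
No, 115.59.224.101 is not in 148.74.154.0/23


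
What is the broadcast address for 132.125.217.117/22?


Network: 132.125.216.0/22
Host bits = 10
Set all host bits to 1:
Broadcast: 132.125.219.255


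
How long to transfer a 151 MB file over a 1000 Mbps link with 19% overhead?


Effective throughput = 1000 * (1 - 19/100) = 810 Mbps
File size in Mb = 151 * 8 = 1208 Mb
Time = 1208 / 810
Time = 1.4914 seconds


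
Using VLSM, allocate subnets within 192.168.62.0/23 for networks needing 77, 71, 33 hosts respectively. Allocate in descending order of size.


77 hosts -> /25 (126 usable): 192.168.62.0/25
71 hosts -> /25 (126 usable): 192.168.62.128/25
33 hosts -> /26 (62 usable): 192.168.63.0/26
Allocation: 192.168.62.0/25 (77 hosts, 126 usable); 192.168.62.128/25 (71 hosts, 126 usable); 192.168.63.0/26 (33 hosts, 62 usable)


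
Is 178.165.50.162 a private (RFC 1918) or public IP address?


RFC 1918 private ranges:
  10.0.0.0/8 (10.0.0.0 - 10.255.255.255)
  172.16.0.0/12 (172.16.0.0 - 172.31.255.255)
  192.168.0.0/16 (192.168.0.0 - 192.168.255.255)
Public (not in any RFC 1918 range)


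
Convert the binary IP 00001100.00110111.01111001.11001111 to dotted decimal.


00001100 = 12
00110111 = 55
01111001 = 121
11001111 = 207
IP: 12.55.121.207


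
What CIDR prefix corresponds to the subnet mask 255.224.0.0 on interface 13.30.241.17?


Binary: 11111111.11100000.00000000.00000000
Count leading 1s
Prefix: /11


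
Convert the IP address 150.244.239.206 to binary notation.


150 = 10010110
244 = 11110100
239 = 11101111
206 = 11001110
Binary: 10010110.11110100.11101111.11001110


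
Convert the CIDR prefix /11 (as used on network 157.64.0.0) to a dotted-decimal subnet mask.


/11 means 11 network bits, 21 host bits
Binary: 11111111111000000000000000000000
Mask: 255.224.0.0


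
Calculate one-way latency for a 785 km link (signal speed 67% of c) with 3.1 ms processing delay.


Speed = 0.67 * 3e5 km/s = 201000 km/s
Propagation delay = 785 / 201000 = 0.0039 s = 3.9055 ms
Processing delay = 3.1 ms
Total one-way latency = 7.0055 ms


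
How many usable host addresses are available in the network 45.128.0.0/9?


Host bits = 32 - 9 = 23
Total addresses = 2^23 = 8388608
Usable = total - 2 (network and broadcast)
Usable hosts: 8388606


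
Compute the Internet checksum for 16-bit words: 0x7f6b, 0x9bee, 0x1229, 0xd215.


Sum all words (with carry folding):
+ 0x7f6b = 0x7f6b
+ 0x9bee = 0x1b5a
+ 0x1229 = 0x2d83
+ 0xd215 = 0xff98
One's complement: ~0xff98
Checksum = 0x0067


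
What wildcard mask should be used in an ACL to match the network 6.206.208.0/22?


Subnet mask: 255.255.252.0
Wildcard = 255.255.255.255 - subnet mask
255 - 255 = 0
255 - 255 = 0
255 - 252 = 3
255 - 0 = 255
Wildcard: 0.0.3.255


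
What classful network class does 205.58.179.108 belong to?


First octet: 205
Binary: 11001101
110xxxxx -> Class C (192-223)
Class C, default mask 255.255.255.0 (/24)


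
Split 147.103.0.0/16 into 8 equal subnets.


New prefix = 16 + 3 = 19
Each subnet has 8192 addresses
  147.103.0.0/19
  147.103.32.0/19
  147.103.64.0/19
  147.103.96.0/19
  147.103.128.0/19
  147.103.160.0/19
  147.103.192.0/19
  147.103.224.0/19
Subnets: 147.103.0.0/19, 147.103.32.0/19, 147.103.64.0/19, 147.103.96.0/19, 147.103.128.0/19, 147.103.160.0/19, 147.103.192.0/19, 147.103.224.0/19


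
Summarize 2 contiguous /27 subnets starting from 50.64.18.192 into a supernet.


Original prefix: /27
Number of subnets: 2 = 2^1
New prefix = 27 - 1 = 26
Supernet: 50.64.18.192/26


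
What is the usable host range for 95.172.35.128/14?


Network: 95.172.0.0
Broadcast: 95.175.255.255
First usable = network + 1
Last usable = broadcast - 1
Range: 95.172.0.1 to 95.175.255.254


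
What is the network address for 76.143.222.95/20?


IP:   01001100.10001111.11011110.01011111
Mask: 11111111.11111111.11110000.00000000
AND operation:
Net:  01001100.10001111.11010000.00000000
Network: 76.143.208.0/20


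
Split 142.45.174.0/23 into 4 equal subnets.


New prefix = 23 + 2 = 25
Each subnet has 128 addresses
  142.45.174.0/25
  142.45.174.128/25
  142.45.175.0/25
  142.45.175.128/25
Subnets: 142.45.174.0/25, 142.45.174.128/25, 142.45.175.0/25, 142.45.175.128/25


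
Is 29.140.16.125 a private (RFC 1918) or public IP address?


RFC 1918 private ranges:
  10.0.0.0/8 (10.0.0.0 - 10.255.255.255)
  172.16.0.0/12 (172.16.0.0 - 172.31.255.255)
  192.168.0.0/16 (192.168.0.0 - 192.168.255.255)
Public (not in any RFC 1918 range)


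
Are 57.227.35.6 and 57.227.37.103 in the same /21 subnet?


Mask: 255.255.248.0
57.227.35.6 AND mask = 57.227.32.0
57.227.37.103 AND mask = 57.227.32.0
Yes, same subnet (57.227.32.0)


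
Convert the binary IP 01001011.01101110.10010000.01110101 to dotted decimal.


01001011 = 75
01101110 = 110
10010000 = 144
01110101 = 117
IP: 75.110.144.117


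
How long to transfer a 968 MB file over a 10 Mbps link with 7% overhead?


Effective throughput = 10 * (1 - 7/100) = 9.3 Mbps
File size in Mb = 968 * 8 = 7744 Mb
Time = 7744 / 9.3
Time = 832.6882 seconds


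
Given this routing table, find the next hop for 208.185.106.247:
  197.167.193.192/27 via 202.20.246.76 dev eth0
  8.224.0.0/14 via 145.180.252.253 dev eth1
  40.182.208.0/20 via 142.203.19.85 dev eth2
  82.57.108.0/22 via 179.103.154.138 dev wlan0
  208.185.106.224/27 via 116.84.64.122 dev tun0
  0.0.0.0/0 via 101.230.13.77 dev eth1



Longest prefix match for 208.185.106.247:
  /27 197.167.193.192: no
  /14 8.224.0.0: no
  /20 40.182.208.0: no
  /22 82.57.108.0: no
  /27 208.185.106.224: MATCH
  /0 0.0.0.0: MATCH
Selected: next-hop 116.84.64.122 via tun0 (matched /27)


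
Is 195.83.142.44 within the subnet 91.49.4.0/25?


Subnet network: 91.49.4.0
Test IP AND mask: 195.83.142.0
No, 195.83.142.44 is not in 91.49.4.0/25


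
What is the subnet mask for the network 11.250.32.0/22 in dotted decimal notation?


/22 means 22 network bits, 10 host bits
Binary: 11111111111111111111110000000000
Mask: 255.255.252.0


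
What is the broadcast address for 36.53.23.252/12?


Network: 36.48.0.0/12
Host bits = 20
Set all host bits to 1:
Broadcast: 36.63.255.255


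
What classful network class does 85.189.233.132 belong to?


First octet: 85
Binary: 01010101
0xxxxxxx -> Class A (1-126)
Class A, default mask 255.0.0.0 (/8)


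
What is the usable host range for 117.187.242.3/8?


Network: 117.0.0.0
Broadcast: 117.255.255.255
First usable = network + 1
Last usable = broadcast - 1
Range: 117.0.0.1 to 117.255.255.254


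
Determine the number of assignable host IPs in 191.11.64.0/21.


Host bits = 32 - 21 = 11
Total addresses = 2^11 = 2048
Usable = total - 2 (network and broadcast)
Usable hosts: 2046


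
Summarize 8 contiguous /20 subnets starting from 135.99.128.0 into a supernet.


Original prefix: /20
Number of subnets: 8 = 2^3
New prefix = 20 - 3 = 17
Supernet: 135.99.128.0/17


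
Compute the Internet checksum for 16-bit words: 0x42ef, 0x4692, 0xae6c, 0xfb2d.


Sum all words (with carry folding):
+ 0x42ef = 0x42ef
+ 0x4692 = 0x8981
+ 0xae6c = 0x37ee
+ 0xfb2d = 0x331c
One's complement: ~0x331c
Checksum = 0xcce3


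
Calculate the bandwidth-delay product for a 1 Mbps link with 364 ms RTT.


BDP = bandwidth * RTT
= 1 Mbps * 364 ms
= 1 * 1e6 * 364 / 1000 bits
= 364000 bits
= 45500 bytes
= 44.4336 KB
BDP = 364000 bits (45500 bytes)


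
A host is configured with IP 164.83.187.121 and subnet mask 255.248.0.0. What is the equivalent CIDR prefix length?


Binary: 11111111.11111000.00000000.00000000
Count leading 1s
Prefix: /13


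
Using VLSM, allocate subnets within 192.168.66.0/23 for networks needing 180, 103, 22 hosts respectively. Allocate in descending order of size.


180 hosts -> /24 (254 usable): 192.168.66.0/24
103 hosts -> /25 (126 usable): 192.168.67.0/25
22 hosts -> /27 (30 usable): 192.168.67.128/27
Allocation: 192.168.66.0/24 (180 hosts, 254 usable); 192.168.67.0/25 (103 hosts, 126 usable); 192.168.67.128/27 (22 hosts, 30 usable)


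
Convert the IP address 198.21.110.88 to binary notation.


198 = 11000110
21 = 00010101
110 = 01101110
88 = 01011000
Binary: 11000110.00010101.01101110.01011000


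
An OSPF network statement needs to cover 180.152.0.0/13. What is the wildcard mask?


Subnet mask: 255.248.0.0
Wildcard = 255.255.255.255 - subnet mask
255 - 255 = 0
255 - 248 = 7
255 - 0 = 255
255 - 0 = 255
Wildcard: 0.7.255.255


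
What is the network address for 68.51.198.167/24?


IP:   01000100.00110011.11000110.10100111
Mask: 11111111.11111111.11111111.00000000
AND operation:
Net:  01000100.00110011.11000110.00000000
Network: 68.51.198.0/24


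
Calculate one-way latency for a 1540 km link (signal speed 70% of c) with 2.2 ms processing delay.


Speed = 0.7 * 3e5 km/s = 210000 km/s
Propagation delay = 1540 / 210000 = 0.0073 s = 7.3333 ms
Processing delay = 2.2 ms
Total one-way latency = 9.5333 ms


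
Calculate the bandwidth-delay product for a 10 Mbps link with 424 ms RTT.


BDP = bandwidth * RTT
= 10 Mbps * 424 ms
= 10 * 1e6 * 424 / 1000 bits
= 4240000 bits
= 530000 bytes
= 517.5781 KB
BDP = 4240000 bits (530000 bytes)


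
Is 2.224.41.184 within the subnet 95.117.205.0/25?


Subnet network: 95.117.205.0
Test IP AND mask: 2.224.41.128
No, 2.224.41.184 is not in 95.117.205.0/25


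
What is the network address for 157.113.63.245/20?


IP:   10011101.01110001.00111111.11110101
Mask: 11111111.11111111.11110000.00000000
AND operation:
Net:  10011101.01110001.00110000.00000000
Network: 157.113.48.0/20


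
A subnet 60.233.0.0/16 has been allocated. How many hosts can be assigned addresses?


Host bits = 32 - 16 = 16
Total addresses = 2^16 = 65536
Usable = total - 2 (network and broadcast)
Usable hosts: 65534


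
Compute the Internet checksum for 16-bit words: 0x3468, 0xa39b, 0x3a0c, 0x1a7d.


Sum all words (with carry folding):
+ 0x3468 = 0x3468
+ 0xa39b = 0xd803
+ 0x3a0c = 0x1210
+ 0x1a7d = 0x2c8d
One's complement: ~0x2c8d
Checksum = 0xd372


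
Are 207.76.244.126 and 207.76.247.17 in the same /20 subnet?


Mask: 255.255.240.0
207.76.244.126 AND mask = 207.76.240.0
207.76.247.17 AND mask = 207.76.240.0
Yes, same subnet (207.76.240.0)


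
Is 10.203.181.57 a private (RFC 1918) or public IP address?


RFC 1918 private ranges:
  10.0.0.0/8 (10.0.0.0 - 10.255.255.255)
  172.16.0.0/12 (172.16.0.0 - 172.31.255.255)
  192.168.0.0/16 (192.168.0.0 - 192.168.255.255)
Private (in 10.0.0.0/8)


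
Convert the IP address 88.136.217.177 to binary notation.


88 = 01011000
136 = 10001000
217 = 11011001
177 = 10110001
Binary: 01011000.10001000.11011001.10110001


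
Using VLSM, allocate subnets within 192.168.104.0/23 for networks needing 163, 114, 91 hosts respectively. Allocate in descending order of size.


163 hosts -> /24 (254 usable): 192.168.104.0/24
114 hosts -> /25 (126 usable): 192.168.105.0/25
91 hosts -> /25 (126 usable): 192.168.105.128/25
Allocation: 192.168.104.0/24 (163 hosts, 254 usable); 192.168.105.0/25 (114 hosts, 126 usable); 192.168.105.128/25 (91 hosts, 126 usable)


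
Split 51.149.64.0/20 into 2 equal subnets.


New prefix = 20 + 1 = 21
Each subnet has 2048 addresses
  51.149.64.0/21
  51.149.72.0/21
Subnets: 51.149.64.0/21, 51.149.72.0/21


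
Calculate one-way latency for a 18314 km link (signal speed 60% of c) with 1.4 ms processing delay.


Speed = 0.6 * 3e5 km/s = 180000 km/s
Propagation delay = 18314 / 180000 = 0.1017 s = 101.7444 ms
Processing delay = 1.4 ms
Total one-way latency = 103.1444 ms


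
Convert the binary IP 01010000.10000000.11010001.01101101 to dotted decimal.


01010000 = 80
10000000 = 128
11010001 = 209
01101101 = 109
IP: 80.128.209.109


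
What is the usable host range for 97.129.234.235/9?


Network: 97.128.0.0
Broadcast: 97.255.255.255
First usable = network + 1
Last usable = broadcast - 1
Range: 97.128.0.1 to 97.255.255.254


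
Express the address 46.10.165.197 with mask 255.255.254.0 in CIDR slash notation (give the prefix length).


Binary: 11111111.11111111.11111110.00000000
Count leading 1s
Prefix: /23


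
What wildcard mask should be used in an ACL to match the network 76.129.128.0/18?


Subnet mask: 255.255.192.0
Wildcard = 255.255.255.255 - subnet mask
255 - 255 = 0
255 - 255 = 0
255 - 192 = 63
255 - 0 = 255
Wildcard: 0.0.63.255


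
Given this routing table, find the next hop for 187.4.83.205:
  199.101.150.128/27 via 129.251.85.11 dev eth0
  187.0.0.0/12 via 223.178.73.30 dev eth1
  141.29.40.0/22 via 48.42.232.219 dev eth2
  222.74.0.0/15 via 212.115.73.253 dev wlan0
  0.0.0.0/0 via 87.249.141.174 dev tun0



Longest prefix match for 187.4.83.205:
  /27 199.101.150.128: no
  /12 187.0.0.0: MATCH
  /22 141.29.40.0: no
  /15 222.74.0.0: no
  /0 0.0.0.0: MATCH
Selected: next-hop 223.178.73.30 via eth1 (matched /12)


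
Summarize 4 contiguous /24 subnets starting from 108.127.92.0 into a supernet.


Original prefix: /24
Number of subnets: 4 = 2^2
New prefix = 24 - 2 = 22
Supernet: 108.127.92.0/22


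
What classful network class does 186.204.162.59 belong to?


First octet: 186
Binary: 10111010
10xxxxxx -> Class B (128-191)
Class B, default mask 255.255.0.0 (/16)


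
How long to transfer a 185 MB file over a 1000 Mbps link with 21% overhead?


Effective throughput = 1000 * (1 - 21/100) = 790 Mbps
File size in Mb = 185 * 8 = 1480 Mb
Time = 1480 / 790
Time = 1.8734 seconds


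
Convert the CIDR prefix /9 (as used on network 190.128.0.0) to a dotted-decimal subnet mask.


/9 means 9 network bits, 23 host bits
Binary: 11111111100000000000000000000000
Mask: 255.128.0.0


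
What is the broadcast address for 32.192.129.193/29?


Network: 32.192.129.192/29
Host bits = 3
Set all host bits to 1:
Broadcast: 32.192.129.199


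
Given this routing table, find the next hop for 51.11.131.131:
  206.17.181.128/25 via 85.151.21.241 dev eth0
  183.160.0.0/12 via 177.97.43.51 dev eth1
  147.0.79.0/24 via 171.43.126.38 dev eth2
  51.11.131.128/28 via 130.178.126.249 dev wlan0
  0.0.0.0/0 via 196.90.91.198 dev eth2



Longest prefix match for 51.11.131.131:
  /25 206.17.181.128: no
  /12 183.160.0.0: no
  /24 147.0.79.0: no
  /28 51.11.131.128: MATCH
  /0 0.0.0.0: MATCH
Selected: next-hop 130.178.126.249 via wlan0 (matched /28)


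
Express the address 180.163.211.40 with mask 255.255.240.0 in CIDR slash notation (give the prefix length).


Binary: 11111111.11111111.11110000.00000000
Count leading 1s
Prefix: /20


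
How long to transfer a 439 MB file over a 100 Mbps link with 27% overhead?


Effective throughput = 100 * (1 - 27/100) = 73 Mbps
File size in Mb = 439 * 8 = 3512 Mb
Time = 3512 / 73
Time = 48.1096 seconds


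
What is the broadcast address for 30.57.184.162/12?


Network: 30.48.0.0/12
Host bits = 20
Set all host bits to 1:
Broadcast: 30.63.255.255


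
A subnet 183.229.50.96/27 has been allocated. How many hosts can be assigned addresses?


Host bits = 32 - 27 = 5
Total addresses = 2^5 = 32
Usable = total - 2 (network and broadcast)
Usable hosts: 30


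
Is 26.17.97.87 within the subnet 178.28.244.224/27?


Subnet network: 178.28.244.224
Test IP AND mask: 26.17.97.64
No, 26.17.97.87 is not in 178.28.244.224/27


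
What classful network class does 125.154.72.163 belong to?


First octet: 125
Binary: 01111101
0xxxxxxx -> Class A (1-126)
Class A, default mask 255.0.0.0 (/8)


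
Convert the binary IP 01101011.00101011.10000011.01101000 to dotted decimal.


01101011 = 107
00101011 = 43
10000011 = 131
01101000 = 104
IP: 107.43.131.104


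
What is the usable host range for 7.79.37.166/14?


Network: 7.76.0.0
Broadcast: 7.79.255.255
First usable = network + 1
Last usable = broadcast - 1
Range: 7.76.0.1 to 7.79.255.254


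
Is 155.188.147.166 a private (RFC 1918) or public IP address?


RFC 1918 private ranges:
  10.0.0.0/8 (10.0.0.0 - 10.255.255.255)
  172.16.0.0/12 (172.16.0.0 - 172.31.255.255)
  192.168.0.0/16 (192.168.0.0 - 192.168.255.255)
Public (not in any RFC 1918 range)


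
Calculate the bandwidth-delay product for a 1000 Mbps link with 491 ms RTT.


BDP = bandwidth * RTT
= 1000 Mbps * 491 ms
= 1000 * 1e6 * 491 / 1000 bits
= 491000000 bits
= 61375000 bytes
= 59936.5234 KB
BDP = 491000000 bits (61375000 bytes)


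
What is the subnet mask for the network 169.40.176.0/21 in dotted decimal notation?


/21 means 21 network bits, 11 host bits
Binary: 11111111111111111111100000000000
Mask: 255.255.248.0


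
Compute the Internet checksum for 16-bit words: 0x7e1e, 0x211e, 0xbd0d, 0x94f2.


Sum all words (with carry folding):
+ 0x7e1e = 0x7e1e
+ 0x211e = 0x9f3c
+ 0xbd0d = 0x5c4a
+ 0x94f2 = 0xf13c
One's complement: ~0xf13c
Checksum = 0x0ec3


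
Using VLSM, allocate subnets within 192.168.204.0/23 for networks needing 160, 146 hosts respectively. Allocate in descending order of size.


160 hosts -> /24 (254 usable): 192.168.204.0/24
146 hosts -> /24 (254 usable): 192.168.205.0/24
Allocation: 192.168.204.0/24 (160 hosts, 254 usable); 192.168.205.0/24 (146 hosts, 254 usable)


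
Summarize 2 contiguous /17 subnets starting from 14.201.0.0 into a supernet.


Original prefix: /17
Number of subnets: 2 = 2^1
New prefix = 17 - 1 = 16
Supernet: 14.201.0.0/16


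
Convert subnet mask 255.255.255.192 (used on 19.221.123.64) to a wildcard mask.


Subnet mask: 255.255.255.192
Wildcard = 255.255.255.255 - subnet mask
255 - 255 = 0
255 - 255 = 0
255 - 255 = 0
255 - 192 = 63
Wildcard: 0.0.0.63


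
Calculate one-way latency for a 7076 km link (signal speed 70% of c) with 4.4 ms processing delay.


Speed = 0.7 * 3e5 km/s = 210000 km/s
Propagation delay = 7076 / 210000 = 0.0337 s = 33.6952 ms
Processing delay = 4.4 ms
Total one-way latency = 38.0952 ms


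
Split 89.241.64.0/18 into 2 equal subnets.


New prefix = 18 + 1 = 19
Each subnet has 8192 addresses
  89.241.64.0/19
  89.241.96.0/19
Subnets: 89.241.64.0/19, 89.241.96.0/19


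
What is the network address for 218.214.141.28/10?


IP:   11011010.11010110.10001101.00011100
Mask: 11111111.11000000.00000000.00000000
AND operation:
Net:  11011010.11000000.00000000.00000000
Network: 218.192.0.0/10


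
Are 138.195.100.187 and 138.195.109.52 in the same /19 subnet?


Mask: 255.255.224.0
138.195.100.187 AND mask = 138.195.96.0
138.195.109.52 AND mask = 138.195.96.0
Yes, same subnet (138.195.96.0)


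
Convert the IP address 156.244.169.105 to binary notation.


156 = 10011100
244 = 11110100
169 = 10101001
105 = 01101001
Binary: 10011100.11110100.10101001.01101001


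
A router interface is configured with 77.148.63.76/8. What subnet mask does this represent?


/8 means 8 network bits, 24 host bits
Binary: 11111111000000000000000000000000
Mask: 255.0.0.0


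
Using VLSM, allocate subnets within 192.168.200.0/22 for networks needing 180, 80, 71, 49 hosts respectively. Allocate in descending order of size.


180 hosts -> /24 (254 usable): 192.168.200.0/24
80 hosts -> /25 (126 usable): 192.168.201.0/25
71 hosts -> /25 (126 usable): 192.168.201.128/25
49 hosts -> /26 (62 usable): 192.168.202.0/26
Allocation: 192.168.200.0/24 (180 hosts, 254 usable); 192.168.201.0/25 (80 hosts, 126 usable); 192.168.201.128/25 (71 hosts, 126 usable); 192.168.202.0/26 (49 hosts, 62 usable)


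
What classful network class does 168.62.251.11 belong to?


First octet: 168
Binary: 10101000
10xxxxxx -> Class B (128-191)
Class B, default mask 255.255.0.0 (/16)


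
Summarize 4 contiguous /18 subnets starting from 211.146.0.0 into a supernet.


Original prefix: /18
Number of subnets: 4 = 2^2
New prefix = 18 - 2 = 16
Supernet: 211.146.0.0/16


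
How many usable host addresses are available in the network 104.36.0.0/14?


Host bits = 32 - 14 = 18
Total addresses = 2^18 = 262144
Usable = total - 2 (network and broadcast)
Usable hosts: 262142


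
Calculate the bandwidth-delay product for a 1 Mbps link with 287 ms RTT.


BDP = bandwidth * RTT
= 1 Mbps * 287 ms
= 1 * 1e6 * 287 / 1000 bits
= 287000 bits
= 35875 bytes
= 35.0342 KB
BDP = 287000 bits (35875 bytes)


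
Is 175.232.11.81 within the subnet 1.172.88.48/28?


Subnet network: 1.172.88.48
Test IP AND mask: 175.232.11.80
No, 175.232.11.81 is not in 1.172.88.48/28


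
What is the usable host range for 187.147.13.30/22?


Network: 187.147.12.0
Broadcast: 187.147.15.255
First usable = network + 1
Last usable = broadcast - 1
Range: 187.147.12.1 to 187.147.15.254


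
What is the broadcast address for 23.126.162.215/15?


Network: 23.126.0.0/15
Host bits = 17
Set all host bits to 1:
Broadcast: 23.127.255.255


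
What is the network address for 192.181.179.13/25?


IP:   11000000.10110101.10110011.00001101
Mask: 11111111.11111111.11111111.10000000
AND operation:
Net:  11000000.10110101.10110011.00000000
Network: 192.181.179.0/25


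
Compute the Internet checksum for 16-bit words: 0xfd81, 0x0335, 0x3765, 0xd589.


Sum all words (with carry folding):
+ 0xfd81 = 0xfd81
+ 0x0335 = 0x00b7
+ 0x3765 = 0x381c
+ 0xd589 = 0x0da6
One's complement: ~0x0da6
Checksum = 0xf259


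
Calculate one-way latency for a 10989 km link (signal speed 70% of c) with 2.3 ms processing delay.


Speed = 0.7 * 3e5 km/s = 210000 km/s
Propagation delay = 10989 / 210000 = 0.0523 s = 52.3286 ms
Processing delay = 2.3 ms
Total one-way latency = 54.6286 ms


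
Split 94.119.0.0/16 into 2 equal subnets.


New prefix = 16 + 1 = 17
Each subnet has 32768 addresses
  94.119.0.0/17
  94.119.128.0/17
Subnets: 94.119.0.0/17, 94.119.128.0/17


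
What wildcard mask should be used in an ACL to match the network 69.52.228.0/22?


Subnet mask: 255.255.252.0
Wildcard = 255.255.255.255 - subnet mask
255 - 255 = 0
255 - 255 = 0
255 - 252 = 3
255 - 0 = 255
Wildcard: 0.0.3.255


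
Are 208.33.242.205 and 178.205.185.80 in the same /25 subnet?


Mask: 255.255.255.128
208.33.242.205 AND mask = 208.33.242.128
178.205.185.80 AND mask = 178.205.185.0
No, different subnets (208.33.242.128 vs 178.205.185.0)


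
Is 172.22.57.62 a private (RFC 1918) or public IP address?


RFC 1918 private ranges:
  10.0.0.0/8 (10.0.0.0 - 10.255.255.255)
  172.16.0.0/12 (172.16.0.0 - 172.31.255.255)
  192.168.0.0/16 (192.168.0.0 - 192.168.255.255)
Private (in 172.16.0.0/12)


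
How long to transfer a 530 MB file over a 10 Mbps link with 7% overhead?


Effective throughput = 10 * (1 - 7/100) = 9.3 Mbps
File size in Mb = 530 * 8 = 4240 Mb
Time = 4240 / 9.3
Time = 455.914 seconds


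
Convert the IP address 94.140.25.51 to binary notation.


94 = 01011110
140 = 10001100
25 = 00011001
51 = 00110011
Binary: 01011110.10001100.00011001.00110011


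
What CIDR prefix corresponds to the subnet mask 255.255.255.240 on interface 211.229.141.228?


Binary: 11111111.11111111.11111111.11110000
Count leading 1s
Prefix: /28


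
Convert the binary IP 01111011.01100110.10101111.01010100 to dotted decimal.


01111011 = 123
01100110 = 102
10101111 = 175
01010100 = 84
IP: 123.102.175.84


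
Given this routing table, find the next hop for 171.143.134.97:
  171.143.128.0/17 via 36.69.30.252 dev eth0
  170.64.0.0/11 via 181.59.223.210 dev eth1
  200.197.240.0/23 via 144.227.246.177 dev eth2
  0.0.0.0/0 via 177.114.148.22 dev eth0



Longest prefix match for 171.143.134.97:
  /17 171.143.128.0: MATCH
  /11 170.64.0.0: no
  /23 200.197.240.0: no
  /0 0.0.0.0: MATCH
Selected: next-hop 36.69.30.252 via eth0 (matched /17)


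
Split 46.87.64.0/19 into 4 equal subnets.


New prefix = 19 + 2 = 21
Each subnet has 2048 addresses
  46.87.64.0/21
  46.87.72.0/21
  46.87.80.0/21
  46.87.88.0/21
Subnets: 46.87.64.0/21, 46.87.72.0/21, 46.87.80.0/21, 46.87.88.0/21


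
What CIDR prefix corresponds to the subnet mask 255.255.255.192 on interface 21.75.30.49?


Binary: 11111111.11111111.11111111.11000000
Count leading 1s
Prefix: /26


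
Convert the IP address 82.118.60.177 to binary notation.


82 = 01010010
118 = 01110110
60 = 00111100
177 = 10110001
Binary: 01010010.01110110.00111100.10110001


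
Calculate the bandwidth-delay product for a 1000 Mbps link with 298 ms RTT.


BDP = bandwidth * RTT
= 1000 Mbps * 298 ms
= 1000 * 1e6 * 298 / 1000 bits
= 298000000 bits
= 37250000 bytes
= 36376.9531 KB
BDP = 298000000 bits (37250000 bytes)


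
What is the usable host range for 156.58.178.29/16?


Network: 156.58.0.0
Broadcast: 156.58.255.255
First usable = network + 1
Last usable = broadcast - 1
Range: 156.58.0.1 to 156.58.255.254


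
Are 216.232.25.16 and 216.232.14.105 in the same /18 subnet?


Mask: 255.255.192.0
216.232.25.16 AND mask = 216.232.0.0
216.232.14.105 AND mask = 216.232.0.0
Yes, same subnet (216.232.0.0)


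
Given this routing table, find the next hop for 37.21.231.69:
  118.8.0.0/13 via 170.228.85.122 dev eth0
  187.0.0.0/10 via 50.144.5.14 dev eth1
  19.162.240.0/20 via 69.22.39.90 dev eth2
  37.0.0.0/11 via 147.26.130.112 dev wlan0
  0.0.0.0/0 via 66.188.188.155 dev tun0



Longest prefix match for 37.21.231.69:
  /13 118.8.0.0: no
  /10 187.0.0.0: no
  /20 19.162.240.0: no
  /11 37.0.0.0: MATCH
  /0 0.0.0.0: MATCH
Selected: next-hop 147.26.130.112 via wlan0 (matched /11)


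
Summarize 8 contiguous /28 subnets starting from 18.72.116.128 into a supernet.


Original prefix: /28
Number of subnets: 8 = 2^3
New prefix = 28 - 3 = 25
Supernet: 18.72.116.128/25


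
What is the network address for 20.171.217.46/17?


IP:   00010100.10101011.11011001.00101110
Mask: 11111111.11111111.10000000.00000000
AND operation:
Net:  00010100.10101011.10000000.00000000
Network: 20.171.128.0/17


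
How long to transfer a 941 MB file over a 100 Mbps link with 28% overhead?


Effective throughput = 100 * (1 - 28/100) = 72 Mbps
File size in Mb = 941 * 8 = 7528 Mb
Time = 7528 / 72
Time = 104.5556 seconds


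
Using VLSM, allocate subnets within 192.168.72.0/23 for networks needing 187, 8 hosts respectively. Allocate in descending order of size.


187 hosts -> /24 (254 usable): 192.168.72.0/24
8 hosts -> /28 (14 usable): 192.168.73.0/28
Allocation: 192.168.72.0/24 (187 hosts, 254 usable); 192.168.73.0/28 (8 hosts, 14 usable)


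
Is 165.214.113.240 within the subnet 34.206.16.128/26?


Subnet network: 34.206.16.128
Test IP AND mask: 165.214.113.192
No, 165.214.113.240 is not in 34.206.16.128/26


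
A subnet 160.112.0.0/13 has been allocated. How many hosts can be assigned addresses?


Host bits = 32 - 13 = 19
Total addresses = 2^19 = 524288
Usable = total - 2 (network and broadcast)
Usable hosts: 524286


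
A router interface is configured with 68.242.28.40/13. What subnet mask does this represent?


/13 means 13 network bits, 19 host bits
Binary: 11111111111110000000000000000000
Mask: 255.248.0.0


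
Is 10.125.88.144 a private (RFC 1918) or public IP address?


RFC 1918 private ranges:
  10.0.0.0/8 (10.0.0.0 - 10.255.255.255)
  172.16.0.0/12 (172.16.0.0 - 172.31.255.255)
  192.168.0.0/16 (192.168.0.0 - 192.168.255.255)
Private (in 10.0.0.0/8)


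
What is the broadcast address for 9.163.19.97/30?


Network: 9.163.19.96/30
Host bits = 2
Set all host bits to 1:
Broadcast: 9.163.19.99


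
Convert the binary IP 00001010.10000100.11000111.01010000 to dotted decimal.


00001010 = 10
10000100 = 132
11000111 = 199
01010000 = 80
IP: 10.132.199.80


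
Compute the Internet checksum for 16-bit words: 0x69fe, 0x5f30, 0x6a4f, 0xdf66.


Sum all words (with carry folding):
+ 0x69fe = 0x69fe
+ 0x5f30 = 0xc92e
+ 0x6a4f = 0x337e
+ 0xdf66 = 0x12e5
One's complement: ~0x12e5
Checksum = 0xed1a


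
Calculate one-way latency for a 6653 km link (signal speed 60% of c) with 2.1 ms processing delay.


Speed = 0.6 * 3e5 km/s = 180000 km/s
Propagation delay = 6653 / 180000 = 0.037 s = 36.9611 ms
Processing delay = 2.1 ms
Total one-way latency = 39.0611 ms


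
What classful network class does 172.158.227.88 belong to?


First octet: 172
Binary: 10101100
10xxxxxx -> Class B (128-191)
Class B, default mask 255.255.0.0 (/16)


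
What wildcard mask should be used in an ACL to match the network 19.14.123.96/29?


Subnet mask: 255.255.255.248
Wildcard = 255.255.255.255 - subnet mask
255 - 255 = 0
255 - 255 = 0
255 - 255 = 0
255 - 248 = 7
Wildcard: 0.0.0.7


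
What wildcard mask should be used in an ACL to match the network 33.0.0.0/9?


Subnet mask: 255.128.0.0
Wildcard = 255.255.255.255 - subnet mask
255 - 255 = 0
255 - 128 = 127
255 - 0 = 255
255 - 0 = 255
Wildcard: 0.127.255.255


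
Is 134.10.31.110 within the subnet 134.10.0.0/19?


Subnet network: 134.10.0.0
Test IP AND mask: 134.10.0.0
Yes, 134.10.31.110 is in 134.10.0.0/19


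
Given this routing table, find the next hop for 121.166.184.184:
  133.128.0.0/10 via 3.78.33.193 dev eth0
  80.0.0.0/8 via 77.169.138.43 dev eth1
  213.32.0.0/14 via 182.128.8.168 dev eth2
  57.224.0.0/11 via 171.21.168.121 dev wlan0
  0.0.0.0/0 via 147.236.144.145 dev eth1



Longest prefix match for 121.166.184.184:
  /10 133.128.0.0: no
  /8 80.0.0.0: no
  /14 213.32.0.0: no
  /11 57.224.0.0: no
  /0 0.0.0.0: MATCH
Selected: next-hop 147.236.144.145 via eth1 (matched /0)


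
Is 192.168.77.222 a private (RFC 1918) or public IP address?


RFC 1918 private ranges:
  10.0.0.0/8 (10.0.0.0 - 10.255.255.255)
  172.16.0.0/12 (172.16.0.0 - 172.31.255.255)
  192.168.0.0/16 (192.168.0.0 - 192.168.255.255)
Private (in 192.168.0.0/16)


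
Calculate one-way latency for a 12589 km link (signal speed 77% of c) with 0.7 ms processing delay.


Speed = 0.77 * 3e5 km/s = 231000 km/s
Propagation delay = 12589 / 231000 = 0.0545 s = 54.4978 ms
Processing delay = 0.7 ms
Total one-way latency = 55.1978 ms


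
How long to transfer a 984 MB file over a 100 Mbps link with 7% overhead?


Effective throughput = 100 * (1 - 7/100) = 93 Mbps
File size in Mb = 984 * 8 = 7872 Mb
Time = 7872 / 93
Time = 84.6452 seconds


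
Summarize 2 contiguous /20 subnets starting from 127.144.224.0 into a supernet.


Original prefix: /20
Number of subnets: 2 = 2^1
New prefix = 20 - 1 = 19
Supernet: 127.144.224.0/19


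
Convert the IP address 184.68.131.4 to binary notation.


184 = 10111000
68 = 01000100
131 = 10000011
4 = 00000100
Binary: 10111000.01000100.10000011.00000100


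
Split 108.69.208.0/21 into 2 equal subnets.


New prefix = 21 + 1 = 22
Each subnet has 1024 addresses
  108.69.208.0/22
  108.69.212.0/22
Subnets: 108.69.208.0/22, 108.69.212.0/22


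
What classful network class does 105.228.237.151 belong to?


First octet: 105
Binary: 01101001
0xxxxxxx -> Class A (1-126)
Class A, default mask 255.0.0.0 (/8)


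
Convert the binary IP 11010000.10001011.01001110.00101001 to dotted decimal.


11010000 = 208
10001011 = 139
01001110 = 78
00101001 = 41
IP: 208.139.78.41


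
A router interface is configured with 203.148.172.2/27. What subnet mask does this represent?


/27 means 27 network bits, 5 host bits
Binary: 11111111111111111111111111100000
Mask: 255.255.255.224


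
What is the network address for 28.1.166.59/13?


IP:   00011100.00000001.10100110.00111011
Mask: 11111111.11111000.00000000.00000000
AND operation:
Net:  00011100.00000000.00000000.00000000
Network: 28.0.0.0/13
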